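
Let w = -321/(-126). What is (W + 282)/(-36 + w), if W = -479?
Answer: 8274/1405 ≈ 5.8890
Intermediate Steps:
w = 107/42 (w = -321*(-1/126) = 107/42 ≈ 2.5476)
(W + 282)/(-36 + w) = (-479 + 282)/(-36 + 107/42) = -197/(-1405/42) = -197*(-42/1405) = 8274/1405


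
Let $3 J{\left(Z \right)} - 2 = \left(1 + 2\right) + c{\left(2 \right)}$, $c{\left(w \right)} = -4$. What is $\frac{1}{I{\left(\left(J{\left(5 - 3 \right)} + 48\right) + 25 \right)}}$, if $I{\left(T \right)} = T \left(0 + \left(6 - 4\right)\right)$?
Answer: $\frac{3}{440} \approx 0.0068182$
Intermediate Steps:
$J{\left(Z \right)} = \frac{1}{3}$ ($J{\left(Z \right)} = \frac{2}{3} + \frac{\left(1 + 2\right) - 4}{3} = \frac{2}{3} + \frac{3 - 4}{3} = \frac{2}{3} + \frac{1}{3} \left(-1\right) = \frac{2}{3} - \frac{1}{3} = \frac{1}{3}$)
$I{\left(T \right)} = 2 T$ ($I{\left(T \right)} = T \left(0 + 2\right) = T 2 = 2 T$)
$\frac{1}{I{\left(\left(J{\left(5 - 3 \right)} + 48\right) + 25 \right)}} = \frac{1}{2 \left(\left(\frac{1}{3} + 48\right) + 25\right)} = \frac{1}{2 \left(\frac{145}{3} + 25\right)} = \frac{1}{2 \cdot \frac{220}{3}} = \frac{1}{\frac{440}{3}} = \frac{3}{440}$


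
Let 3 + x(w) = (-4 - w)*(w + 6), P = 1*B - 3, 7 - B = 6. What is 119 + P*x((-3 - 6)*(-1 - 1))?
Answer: 1181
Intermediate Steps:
B = 1 (B = 7 - 1*6 = 7 - 6 = 1)
P = -2 (P = 1*1 - 3 = 1 - 3 = -2)
x(w) = -3 + (-4 - w)*(6 + w) (x(w) = -3 + (-4 - w)*(w + 6) = -3 + (-4 - w)*(6 + w))
119 + P*x((-3 - 6)*(-1 - 1)) = 119 - 2*(-27 - ((-3 - 6)*(-1 - 1))² - 10*(-3 - 6)*(-1 - 1)) = 119 - 2*(-27 - (-9*(-2))² - (-90)*(-2)) = 119 - 2*(-27 - 1*18² - 10*18) = 119 - 2*(-27 - 1*324 - 180) = 119 - 2*(-27 - 324 - 180) = 119 - 2*(-531) = 119 + 1062 = 1181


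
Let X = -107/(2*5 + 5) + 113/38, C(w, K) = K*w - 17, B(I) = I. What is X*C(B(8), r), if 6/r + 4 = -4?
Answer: 54533/570 ≈ 95.672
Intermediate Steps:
r = -3/4 (r = 6/(-4 - 4) = 6/(-8) = 6*(-1/8) = -3/4 ≈ -0.75000)
C(w, K) = -17 + K*w
X = -2371/570 (X = -107/(10 + 5) + 113*(1/38) = -107/15 + 113/38 = -2371/570 ≈ -4.1597)
X*C(B(8), r) = -2371*(-17 - 3/4*8)/570 = -2371*(-17 - 6)/570 = -2371/570*(-23) = 54533/570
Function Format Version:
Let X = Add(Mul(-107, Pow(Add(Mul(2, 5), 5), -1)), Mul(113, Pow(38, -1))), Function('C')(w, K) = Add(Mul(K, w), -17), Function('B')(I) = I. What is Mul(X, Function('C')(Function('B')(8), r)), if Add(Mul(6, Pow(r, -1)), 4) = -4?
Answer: Rational(54533, 570) ≈ 95.672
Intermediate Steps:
r = Rational(-3, 4) (r = Mul(6, Pow(Add(-4, -4), -1)) = Mul(6, Pow(-8, -1)) = Mul(6, Rational(-1, 8)) = Rational(-3, 4) ≈ -0.75000)
Function('C')(w, K) = Add(-17, Mul(K, w))
X = Rational(-2371, 570) (X = Add(Mul(-107, Pow(Add(10, 5), -1)), Mul(113, Rational(1, 38))) = Add(Mul(-107, Pow(15, -1)), Rational(113, 38)) = Add(Mul(-107, Rational(1, 15)), Rational(113, 38)) = Add(Rational(-107, 15), Rational(113, 38)) = Rational(-2371, 570) ≈ -4.1597)
Mul(X, Function('C')(Function('B')(8), r)) = Mul(Rational(-2371, 570), Add(-17, Mul(Rational(-3, 4), 8))) = Mul(Rational(-2371, 570), Add(-17, -6)) = Mul(Rational(-2371, 570), -23) = Rational(54533, 570)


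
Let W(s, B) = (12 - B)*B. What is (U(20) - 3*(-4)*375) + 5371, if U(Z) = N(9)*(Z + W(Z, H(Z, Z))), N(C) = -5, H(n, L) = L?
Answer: 10571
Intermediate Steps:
W(s, B) = B*(12 - B)
U(Z) = -5*Z - 5*Z*(12 - Z) (U(Z) = -5*(Z + Z*(12 - Z)) = -5*Z - 5*Z*(12 - Z))
(U(20) - 3*(-4)*375) + 5371 = (5*20*(-13 + 20) - 3*(-4)*375) + 5371 = (5*20*7 + 12*375) + 5371 = (700 + 4500) + 5371 = 5200 + 5371 = 10571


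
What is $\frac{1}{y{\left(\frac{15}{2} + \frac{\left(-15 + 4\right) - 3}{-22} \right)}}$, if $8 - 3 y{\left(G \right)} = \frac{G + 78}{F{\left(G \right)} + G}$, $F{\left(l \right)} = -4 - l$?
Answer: $\frac{264}{2599} \approx 0.10158$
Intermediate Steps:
$y{\left(G \right)} = \frac{55}{6} + \frac{G}{12}$ ($y{\left(G \right)} = \frac{8}{3} - \frac{\frac{1}{\left(-4 - G\right) + G} \left(G + 78\right)}{3} = \frac{8}{3} - \frac{\frac{1}{-4} \left(78 + G\right)}{3} = \frac{8}{3} - \frac{\left(- \frac{1}{4}\right) \left(78 + G\right)}{3} = \frac{8}{3} - \frac{- \frac{39}{2} - \frac{G}{4}}{3} = \frac{8}{3} + \left(\frac{13}{2} + \frac{G}{12}\right) = \frac{55}{6} + \frac{G}{12}$)
$\frac{1}{y{\left(\frac{15}{2} + \frac{\left(-15 + 4\right) - 3}{-22} \right)}} = \frac{1}{\frac{55}{6} + \frac{\frac{15}{2} + \frac{\left(-15 + 4\right) - 3}{-22}}{12}} = \frac{1}{\frac{55}{6} + \frac{15 \cdot \frac{1}{2} + \left(-11 - 3\right) \left(- \frac{1}{22}\right)}{12}} = \frac{1}{\frac{55}{6} + \frac{\frac{15}{2} - - \frac{7}{11}}{12}} = \frac{1}{\frac{55}{6} + \frac{\frac{15}{2} + \frac{7}{11}}{12}} = \frac{1}{\frac{55}{6} + \frac{1}{12} \cdot \frac{179}{22}} = \frac{1}{\frac{55}{6} + \frac{179}{264}} = \frac{1}{\frac{2599}{264}} = \frac{264}{2599}$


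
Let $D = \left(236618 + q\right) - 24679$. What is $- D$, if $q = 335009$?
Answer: $-546948$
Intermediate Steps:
$D = 546948$ ($D = \left(236618 + 335009\right) - 24679 = 571627 + \left(-31715 + 7036\right) = 571627 - 24679 = 546948$)
$- D = \left(-1\right) 546948 = -546948$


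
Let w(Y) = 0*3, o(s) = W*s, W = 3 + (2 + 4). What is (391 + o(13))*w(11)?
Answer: 0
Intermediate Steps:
W = 9 (W = 3 + 6 = 9)
o(s) = 9*s
w(Y) = 0
(391 + o(13))*w(11) = (391 + 9*13)*0 = (391 + 117)*0 = 508*0 = 0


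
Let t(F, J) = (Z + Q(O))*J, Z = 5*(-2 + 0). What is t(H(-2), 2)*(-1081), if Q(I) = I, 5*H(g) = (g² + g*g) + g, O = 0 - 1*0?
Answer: 21620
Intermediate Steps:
O = 0 (O = 0 + 0 = 0)
H(g) = g/5 + 2*g²/5 (H(g) = ((g² + g*g) + g)/5 = ((g² + g²) + g)/5 = (2*g² + g)/5 = (g + 2*g²)/5 = g/5 + 2*g²/5)
Z = -10 (Z = 5*(-2) = -10)
t(F, J) = -10*J (t(F, J) = (-10 + 0)*J = -10*J)
t(H(-2), 2)*(-1081) = -10*2*(-1081) = -20*(-1081) = 21620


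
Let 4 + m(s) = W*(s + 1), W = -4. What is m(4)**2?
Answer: 576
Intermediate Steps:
m(s) = -8 - 4*s (m(s) = -4 - 4*(s + 1) = -4 - 4*(1 + s) = -4 + (-4 - 4*s) = -8 - 4*s)
m(4)**2 = (-8 - 4*4)**2 = (-8 - 16)**2 = (-24)**2 = 576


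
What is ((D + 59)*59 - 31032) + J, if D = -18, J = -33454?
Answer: -62067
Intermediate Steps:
((D + 59)*59 - 31032) + J = ((-18 + 59)*59 - 31032) - 33454 = (41*59 - 31032) - 33454 = (2419 - 31032) - 33454 = -28613 - 33454 = -62067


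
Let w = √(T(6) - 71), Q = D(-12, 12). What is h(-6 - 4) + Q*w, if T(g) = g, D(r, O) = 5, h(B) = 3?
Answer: 3 + 5*I*√65 ≈ 3.0 + 40.311*I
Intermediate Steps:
Q = 5
w = I*√65 (w = √(6 - 71) = √(-65) = I*√65 ≈ 8.0623*I)
h(-6 - 4) + Q*w = 3 + 5*(I*√65) = 3 + 5*I*√65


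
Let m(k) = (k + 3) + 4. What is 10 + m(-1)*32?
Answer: 202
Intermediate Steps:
m(k) = 7 + k (m(k) = (3 + k) + 4 = 7 + k)
10 + m(-1)*32 = 10 + (7 - 1)*32 = 10 + 6*32 = 10 + 192 = 202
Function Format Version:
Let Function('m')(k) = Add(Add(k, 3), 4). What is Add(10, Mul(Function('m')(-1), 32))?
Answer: 202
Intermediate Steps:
Function('m')(k) = Add(7, k) (Function('m')(k) = Add(Add(3, k), 4) = Add(7, k))
Add(10, Mul(Function('m')(-1), 32)) = Add(10, Mul(Add(7, -1), 32)) = Add(10, Mul(6, 32)) = Add(10, 192) = 202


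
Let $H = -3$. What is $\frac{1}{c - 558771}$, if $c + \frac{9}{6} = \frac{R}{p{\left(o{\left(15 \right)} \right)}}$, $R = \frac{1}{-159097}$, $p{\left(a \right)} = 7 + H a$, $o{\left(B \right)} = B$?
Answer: $- \frac{3022843}{1689081540217} \approx -1.7896 \cdot 10^{-6}$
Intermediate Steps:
$p{\left(a \right)} = 7 - 3 a$
$R = - \frac{1}{159097} \approx -6.2855 \cdot 10^{-6}$
$c = - \frac{4534264}{3022843}$ ($c = - \frac{3}{2} - \frac{1}{159097 \left(7 - 45\right)} = - \frac{3}{2} - \frac{1}{159097 \left(-38\right)} = - \frac{3}{2} - - \frac{1}{6045686} = - \frac{3}{2} + \frac{1}{6045686} = - \frac{4534264}{3022843} \approx -1.5$)
$\frac{1}{c - 558771} = \frac{1}{- \frac{4534264}{3022843} - 558771} = \frac{1}{- \frac{1689081540217}{3022843}} = - \frac{3022843}{1689081540217}$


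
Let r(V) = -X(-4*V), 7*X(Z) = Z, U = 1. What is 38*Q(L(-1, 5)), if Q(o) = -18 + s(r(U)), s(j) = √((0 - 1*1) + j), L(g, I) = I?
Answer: -684 + 38*I*√21/7 ≈ -684.0 + 24.877*I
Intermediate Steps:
X(Z) = Z/7
r(V) = 4*V/7 (r(V) = -(-4*V)/7 = -(-4)*V/7 = 4*V/7)
s(j) = √(-1 + j) (s(j) = √((0 - 1) + j) = √(-1 + j))
Q(o) = -18 + I*√21/7 (Q(o) = -18 + √(-1 + (4/7)*1) = -18 + √(-1 + 4/7) = -18 + √(-3/7) = -18 + I*√21/7)
38*Q(L(-1, 5)) = 38*(-18 + I*√21/7) = -684 + 38*I*√21/7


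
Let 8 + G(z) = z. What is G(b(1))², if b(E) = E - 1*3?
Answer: 100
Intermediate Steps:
b(E) = -3 + E (b(E) = E - 3 = -3 + E)
G(z) = -8 + z
G(b(1))² = (-8 + (-3 + 1))² = (-8 - 2)² = (-10)² = 100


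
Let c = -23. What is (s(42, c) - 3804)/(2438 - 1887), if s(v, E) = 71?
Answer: -3733/551 ≈ -6.7750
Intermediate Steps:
(s(42, c) - 3804)/(2438 - 1887) = (71 - 3804)/(2438 - 1887) = -3733/551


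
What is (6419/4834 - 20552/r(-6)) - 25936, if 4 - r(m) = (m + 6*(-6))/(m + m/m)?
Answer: -1130679335/53174 ≈ -21264.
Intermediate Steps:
r(m) = 4 - (-36 + m)/(1 + m) (r(m) = 4 - (m + 6*(-6))/(m + m/m) = 4 - (m - 36)/(m + 1) = 4 - (-36 + m)/(1 + m))
(6419/4834 - 20552/r(-6)) - 25936 = (6419/4834 - 20552*(1 - 6)/(40 + 3*(-6))) - 25936 = (6419*(1/4834) - 20552*(-5/(40 - 18))) - 25936 = (6419/4834 - 20552/((-⅕*22))) - 25936 = (6419/4834 - 20552/(-22/5)) - 25936 = (6419/4834 - 20552*(-5/22)) - 25936 = (6419/4834 + 51380/11) - 25936 = 248441529/53174 - 25936 = -1130679335/53174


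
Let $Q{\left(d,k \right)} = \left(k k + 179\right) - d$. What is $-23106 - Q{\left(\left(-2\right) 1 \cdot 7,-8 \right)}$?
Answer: $-23363$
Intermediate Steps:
$Q{\left(d,k \right)} = 179 + k^{2} - d$ ($Q{\left(d,k \right)} = \left(k^{2} + 179\right) - d = \left(179 + k^{2}\right) - d = 179 + k^{2} - d$)
$-23106 - Q{\left(\left(-2\right) 1 \cdot 7,-8 \right)} = -23106 - \left(179 + \left(-8\right)^{2} - \left(-2\right) 1 \cdot 7\right) = -23106 - \left(179 + 64 - \left(-2\right) 7\right) = -23106 - \left(179 + 64 - -14\right) = -23106 - \left(179 + 64 + 14\right) = -23106 - 257 = -23363$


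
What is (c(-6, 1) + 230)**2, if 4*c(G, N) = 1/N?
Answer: 848241/16 ≈ 53015.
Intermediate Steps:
c(G, N) = 1/(4*N)
(c(-6, 1) + 230)**2 = ((1/4)/1 + 230)**2 = ((1/4)*1 + 230)**2 = (1/4 + 230)**2 = (921/4)**2 = 848241/16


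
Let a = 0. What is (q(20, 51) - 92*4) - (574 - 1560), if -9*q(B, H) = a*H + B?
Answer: 5542/9 ≈ 615.78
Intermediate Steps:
q(B, H) = -B/9 (q(B, H) = -(0*H + B)/9 = -(0 + B)/9 = -B/9)
(q(20, 51) - 92*4) - (574 - 1560) = (-⅑*20 - 92*4) - (574 - 1560) = (-20/9 - 1*368) - 1*(-986) = (-20/9 - 368) + 986 = -3332/9 + 986 = 5542/9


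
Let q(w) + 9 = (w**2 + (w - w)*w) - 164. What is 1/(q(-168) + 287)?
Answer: 1/28338 ≈ 3.5288e-5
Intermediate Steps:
q(w) = -173 + w**2 (q(w) = -9 + ((w**2 + (w - w)*w) - 164) = -9 + ((w**2 + 0*w) - 164) = -9 + ((w**2 + 0) - 164) = -9 + (w**2 - 164) = -9 + (-164 + w**2) = -173 + w**2)
1/(q(-168) + 287) = 1/((-173 + (-168)**2) + 287) = 1/((-173 + 28224) + 287) = 1/(28051 + 287) = 1/28338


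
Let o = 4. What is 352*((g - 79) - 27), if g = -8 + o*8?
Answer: -28864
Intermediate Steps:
g = 24 (g = -8 + 4*8 = -8 + 32 = 24)
352*((g - 79) - 27) = 352*((24 - 79) - 27) = 352*(-55 - 27) = 352*(-82) = -28864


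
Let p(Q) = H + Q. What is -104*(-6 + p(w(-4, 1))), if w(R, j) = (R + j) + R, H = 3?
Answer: 1040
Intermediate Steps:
w(R, j) = j + 2*R
p(Q) = 3 + Q
-104*(-6 + p(w(-4, 1))) = -104*(-6 + (3 + (1 + 2*(-4)))) = -104*(-6 + (3 + (1 - 8))) = -104*(-6 + (3 - 7)) = -104*(-6 - 4) = -104*(-10) = 1040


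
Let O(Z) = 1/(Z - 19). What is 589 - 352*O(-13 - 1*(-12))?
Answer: 3033/5 ≈ 606.60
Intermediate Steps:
O(Z) = 1/(-19 + Z)
589 - 352*O(-13 - 1*(-12)) = 589 - 352/(-19 + (-13 - 1*(-12))) = 589 - 352/(-19 + (-13 + 12)) = 589 - 352/(-19 - 1) = 589 - 352/(-20) = 589 - 352*(-1/20) = 589 + 88/5 = 3033/5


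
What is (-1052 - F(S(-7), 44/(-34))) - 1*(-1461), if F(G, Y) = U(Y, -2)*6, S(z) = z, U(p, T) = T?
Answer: 421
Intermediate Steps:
F(G, Y) = -12 (F(G, Y) = -2*6 = -12)
(-1052 - F(S(-7), 44/(-34))) - 1*(-1461) = (-1052 - 1*(-12)) - 1*(-1461) = (-1052 + 12) + 1461 = -1040 + 1461 = 421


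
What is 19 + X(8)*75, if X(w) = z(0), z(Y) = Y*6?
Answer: 19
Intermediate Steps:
z(Y) = 6*Y
X(w) = 0 (X(w) = 6*0 = 0)
19 + X(8)*75 = 19 + 0*75 = 19 + 0 = 19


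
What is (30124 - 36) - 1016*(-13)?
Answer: 43296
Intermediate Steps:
(30124 - 36) - 1016*(-13) = 30088 + 13208 = 43296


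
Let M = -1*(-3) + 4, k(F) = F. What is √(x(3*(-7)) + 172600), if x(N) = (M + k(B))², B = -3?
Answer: 2*√43154 ≈ 415.47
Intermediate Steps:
M = 7 (M = 3 + 4 = 7)
x(N) = 16 (x(N) = (7 - 3)² = 4² = 16)
√(x(3*(-7)) + 172600) = √(16 + 172600) = √172616 = 2*√43154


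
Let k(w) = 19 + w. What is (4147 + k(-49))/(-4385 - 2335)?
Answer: -4117/6720 ≈ -0.61265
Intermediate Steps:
(4147 + k(-49))/(-4385 - 2335) = (4147 + (19 - 49))/(-4385 - 2335) = (4147 - 30)/(-6720) = 4117*(-1/6720) = -4117/6720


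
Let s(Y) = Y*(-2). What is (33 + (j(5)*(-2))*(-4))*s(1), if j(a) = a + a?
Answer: -226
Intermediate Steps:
j(a) = 2*a
s(Y) = -2*Y
(33 + (j(5)*(-2))*(-4))*s(1) = (33 + ((2*5)*(-2))*(-4))*(-2*1) = (33 + (10*(-2))*(-4))*(-2) = (33 - 20*(-4))*(-2) = (33 + 80)*(-2) = 113*(-2) = -226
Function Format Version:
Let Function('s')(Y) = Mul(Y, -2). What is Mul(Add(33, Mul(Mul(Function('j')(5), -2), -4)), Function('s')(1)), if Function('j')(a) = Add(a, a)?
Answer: -226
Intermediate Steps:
Function('j')(a) = Mul(2, a)
Function('s')(Y) = Mul(-2, Y)
Mul(Add(33, Mul(Mul(Function('j')(5), -2), -4)), Function('s')(1)) = Mul(Add(33, Mul(Mul(Mul(2, 5), -2), -4)), Mul(-2, 1)) = Mul(Add(33, Mul(Mul(10, -2), -4)), -2) = Mul(Add(33, Mul(-20, -4)), -2) = Mul(Add(33, 80), -2) = Mul(113, -2) = -226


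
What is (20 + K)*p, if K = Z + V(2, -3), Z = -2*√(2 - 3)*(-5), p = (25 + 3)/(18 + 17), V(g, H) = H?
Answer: 68/5 + 8*I ≈ 13.6 + 8.0*I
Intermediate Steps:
p = ⅘ (p = 28/35 = 28*(1/35) = ⅘ ≈ 0.80000)
Z = 10*I (Z = -2*I*(-5) = 10*I ≈ 10.0*I)
K = -3 + 10*I (K = 10*I - 3 = -3 + 10*I ≈ -3.0 + 10.0*I)
(20 + K)*p = (20 + (-3 + 10*I))*(⅘) = (17 + 10*I)*(⅘) = 68/5 + 8*I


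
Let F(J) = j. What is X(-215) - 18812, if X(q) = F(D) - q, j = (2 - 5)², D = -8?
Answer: -18588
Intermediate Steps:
j = 9 (j = (-3)² = 9)
F(J) = 9
X(q) = 9 - q
X(-215) - 18812 = (9 - 1*(-215)) - 18812 = (9 + 215) - 18812 = 224 - 18812 = -18588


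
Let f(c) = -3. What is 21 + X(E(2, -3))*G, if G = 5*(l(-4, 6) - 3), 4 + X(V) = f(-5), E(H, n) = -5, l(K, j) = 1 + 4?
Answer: -49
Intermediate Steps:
l(K, j) = 5
X(V) = -7 (X(V) = -4 - 3 = -7)
G = 10 (G = 5*(5 - 3) = 5*2 = 10)
21 + X(E(2, -3))*G = 21 - 7*10 = 21 - 70 = -49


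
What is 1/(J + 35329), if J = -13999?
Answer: 1/21330 ≈ 4.6882e-5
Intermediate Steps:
1/(J + 35329) = 1/(-13999 + 35329) = 1/21330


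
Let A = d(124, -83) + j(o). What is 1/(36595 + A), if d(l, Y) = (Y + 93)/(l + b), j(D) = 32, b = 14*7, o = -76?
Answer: 111/4065602 ≈ 2.7302e-5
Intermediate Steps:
b = 98
d(l, Y) = (93 + Y)/(98 + l) (d(l, Y) = (Y + 93)/(l + 98) = (93 + Y)/(98 + l))
A = 3557/111 (A = (93 - 83)/(98 + 124) + 32 = 10/222 + 32 = (1/222)*10 + 32 = 5/111 + 32 = 3557/111 ≈ 32.045)
1/(36595 + A) = 1/(36595 + 3557/111) = 1/(4065602/111) = 111/4065602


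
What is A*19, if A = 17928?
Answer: 340632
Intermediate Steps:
A*19 = 17928*19 = 340632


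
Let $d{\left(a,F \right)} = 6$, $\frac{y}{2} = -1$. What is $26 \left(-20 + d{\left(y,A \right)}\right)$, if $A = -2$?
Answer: $-364$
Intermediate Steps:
$y = -2$ ($y = 2 \left(-1\right) = -2$)
$26 \left(-20 + d{\left(y,A \right)}\right) = 26 \left(-20 + 6\right) = 26 \left(-14\right) = -364$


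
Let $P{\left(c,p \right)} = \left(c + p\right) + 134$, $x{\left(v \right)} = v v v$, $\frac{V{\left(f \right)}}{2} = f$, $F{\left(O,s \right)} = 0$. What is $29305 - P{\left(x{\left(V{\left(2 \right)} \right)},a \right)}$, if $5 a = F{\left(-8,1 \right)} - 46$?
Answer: $\frac{145581}{5} \approx 29116.0$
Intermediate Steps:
$V{\left(f \right)} = 2 f$
$x{\left(v \right)} = v^{3}$ ($x{\left(v \right)} = v^{2} v = v^{3}$)
$a = - \frac{46}{5}$ ($a = \frac{0 - 46}{5} = \frac{1}{5} \left(-46\right) = - \frac{46}{5} \approx -9.2$)
$P{\left(c,p \right)} = 134 + c + p$
$29305 - P{\left(x{\left(V{\left(2 \right)} \right)},a \right)} = 29305 - \left(134 + \left(2 \cdot 2\right)^{3} - \frac{46}{5}\right) = 29305 - \left(134 + 4^{3} - \frac{46}{5}\right) = 29305 - \left(134 + 64 - \frac{46}{5}\right) = 29305 - \frac{944}{5} = \frac{145581}{5}$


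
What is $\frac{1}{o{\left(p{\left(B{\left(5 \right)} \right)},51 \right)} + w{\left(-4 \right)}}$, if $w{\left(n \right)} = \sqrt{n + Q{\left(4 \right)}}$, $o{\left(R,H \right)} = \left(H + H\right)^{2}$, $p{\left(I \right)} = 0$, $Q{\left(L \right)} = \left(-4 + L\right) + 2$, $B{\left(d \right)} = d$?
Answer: $\frac{5202}{54121609} - \frac{i \sqrt{2}}{108243218} \approx 9.6117 \cdot 10^{-5} - 1.3065 \cdot 10^{-8} i$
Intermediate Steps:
$Q{\left(L \right)} = -2 + L$
$o{\left(R,H \right)} = 4 H^{2}$ ($o{\left(R,H \right)} = \left(2 H\right)^{2} = 4 H^{2}$)
$w{\left(n \right)} = \sqrt{2 + n}$ ($w{\left(n \right)} = \sqrt{n + \left(-2 + 4\right)} = \sqrt{n + 2} = \sqrt{2 + n}$)
$\frac{1}{o{\left(p{\left(B{\left(5 \right)} \right)},51 \right)} + w{\left(-4 \right)}} = \frac{1}{4 \cdot 51^{2} + \sqrt{2 - 4}} = \frac{1}{4 \cdot 2601 + \sqrt{-2}} = \frac{1}{10404 + i \sqrt{2}}$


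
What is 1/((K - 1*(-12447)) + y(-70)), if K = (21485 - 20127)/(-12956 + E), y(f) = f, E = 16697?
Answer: 3741/46303715 ≈ 8.0793e-5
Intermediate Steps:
K = 1358/3741 (K = (21485 - 20127)/(-12956 + 16697) = 1358/3741 ≈ 0.36300)
1/((K - 1*(-12447)) + y(-70)) = 1/((1358/3741 - 1*(-12447)) - 70) = 1/((1358/3741 + 12447) - 70) = 1/(46565585/3741 - 70) = 1/(46303715/3741) = 3741/46303715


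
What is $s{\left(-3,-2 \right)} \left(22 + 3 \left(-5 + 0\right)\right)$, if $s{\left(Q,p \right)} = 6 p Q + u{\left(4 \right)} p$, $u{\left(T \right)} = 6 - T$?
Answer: $224$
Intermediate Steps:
$s{\left(Q,p \right)} = 2 p + 6 Q p$ ($s{\left(Q,p \right)} = 6 p Q + \left(6 - 4\right) p = 6 Q p + \left(6 - 4\right) p = 6 Q p + 2 p = 2 p + 6 Q p$)
$s{\left(-3,-2 \right)} \left(22 + 3 \left(-5 + 0\right)\right) = 2 \left(-2\right) \left(1 + 3 \left(-3\right)\right) \left(22 + 3 \left(-5 + 0\right)\right) = 2 \left(-2\right) \left(1 - 9\right) \left(22 + 3 \left(-5\right)\right) = 2 \left(-2\right) \left(-8\right) \left(22 - 15\right) = 32 \cdot 7 = 224$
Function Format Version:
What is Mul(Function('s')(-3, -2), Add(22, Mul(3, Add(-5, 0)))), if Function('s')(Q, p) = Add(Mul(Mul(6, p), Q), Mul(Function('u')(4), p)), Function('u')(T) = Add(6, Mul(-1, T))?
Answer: 224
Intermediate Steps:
Function('s')(Q, p) = Add(Mul(2, p), Mul(6, Q, p)) (Function('s')(Q, p) = Add(Mul(Mul(6, p), Q), Mul(Add(6, Mul(-1, 4)), p)) = Add(Mul(6, Q, p), Mul(Add(6, -4), p)) = Add(Mul(6, Q, p), Mul(2, p)) = Add(Mul(2, p), Mul(6, Q, p)))
Mul(Function('s')(-3, -2), Add(22, Mul(3, Add(-5, 0)))) = Mul(Mul(2, -2, Add(1, Mul(3, -3))), Add(22, Mul(3, Add(-5, 0)))) = Mul(Mul(2, -2, Add(1, -9)), Add(22, Mul(3, -5))) = Mul(Mul(2, -2, -8), Add(22, -15)) = Mul(32, 7) = 224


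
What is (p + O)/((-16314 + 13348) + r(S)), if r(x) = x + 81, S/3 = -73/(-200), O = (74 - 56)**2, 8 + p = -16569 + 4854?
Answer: 2279800/576781 ≈ 3.9526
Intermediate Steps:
p = -11723 (p = -8 + (-16569 + 4854) = -8 - 11715 = -11723)
O = 324 (O = 18**2 = 324)
S = 219/200 (S = 3*(-73/(-200)) = 3*(-73*(-1/200)) = 3*(73/200) = 219/200 ≈ 1.0950)
r(x) = 81 + x
(p + O)/((-16314 + 13348) + r(S)) = (-11723 + 324)/((-16314 + 13348) + (81 + 219/200)) = -11399/(-2966 + 16419/200) = -11399/(-576781/200) = -11399*(-200/576781) = 2279800/576781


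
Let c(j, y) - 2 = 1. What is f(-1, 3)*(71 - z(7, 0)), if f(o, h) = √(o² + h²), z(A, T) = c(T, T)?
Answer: 68*√10 ≈ 215.03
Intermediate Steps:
c(j, y) = 3 (c(j, y) = 2 + 1 = 3)
z(A, T) = 3
f(o, h) = √(h² + o²)
f(-1, 3)*(71 - z(7, 0)) = √(3² + (-1)²)*(71 - 1*3) = √(9 + 1)*(71 - 3) = √10*68 = 68*√10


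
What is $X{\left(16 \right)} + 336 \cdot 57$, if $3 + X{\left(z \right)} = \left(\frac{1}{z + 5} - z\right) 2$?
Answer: $\frac{401459}{21} \approx 19117.0$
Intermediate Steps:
$X{\left(z \right)} = -3 - 2 z + \frac{2}{5 + z}$ ($X{\left(z \right)} = -3 + \left(\frac{1}{z + 5} - z\right) 2 = -3 + \left(\frac{1}{5 + z} - z\right) 2 = -3 - \left(- \frac{2}{5 + z} + 2 z\right) = -3 - 2 z + \frac{2}{5 + z}$)
$X{\left(16 \right)} + 336 \cdot 57 = \frac{-13 - 208 - 2 \cdot 16^{2}}{5 + 16} + 336 \cdot 57 = \frac{-13 - 208 - 512}{21} + 19152 = \frac{1}{21} \left(-733\right) + 19152 = - \frac{733}{21} + 19152 = \frac{401459}{21}$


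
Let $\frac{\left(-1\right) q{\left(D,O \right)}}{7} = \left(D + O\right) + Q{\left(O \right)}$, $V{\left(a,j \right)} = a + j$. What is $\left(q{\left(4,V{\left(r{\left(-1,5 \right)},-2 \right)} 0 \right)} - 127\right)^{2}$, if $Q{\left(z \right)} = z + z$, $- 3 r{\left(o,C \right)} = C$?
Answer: $24025$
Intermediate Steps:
$r{\left(o,C \right)} = - \frac{C}{3}$
$Q{\left(z \right)} = 2 z$
$q{\left(D,O \right)} = - 21 O - 7 D$ ($q{\left(D,O \right)} = - 7 \left(\left(D + O\right) + 2 O\right) = - 7 \left(D + 3 O\right) = - 21 O - 7 D$)
$\left(q{\left(4,V{\left(r{\left(-1,5 \right)},-2 \right)} 0 \right)} - 127\right)^{2} = \left(\left(- 21 \left(\left(- \frac{1}{3}\right) 5 - 2\right) 0 - 28\right) - 127\right)^{2} = \left(\left(- 21 \left(- \frac{5}{3} - 2\right) 0 - 28\right) - 127\right)^{2} = \left(\left(- 21 \left(\left(- \frac{11}{3}\right) 0\right) - 28\right) - 127\right)^{2} = \left(\left(\left(-21\right) 0 - 28\right) - 127\right)^{2} = \left(\left(0 - 28\right) - 127\right)^{2} = \left(-28 - 127\right)^{2} = \left(-155\right)^{2} = 24025$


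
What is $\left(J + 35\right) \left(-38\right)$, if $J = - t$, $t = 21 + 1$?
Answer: $-494$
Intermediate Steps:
$t = 22$
$J = -22$ ($J = \left(-1\right) 22 = -22$)
$\left(J + 35\right) \left(-38\right) = \left(-22 + 35\right) \left(-38\right) = 13 \left(-38\right) = -494$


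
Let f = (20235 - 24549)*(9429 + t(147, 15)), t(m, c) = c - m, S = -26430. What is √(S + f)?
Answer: 2*I*√10033422 ≈ 6335.1*I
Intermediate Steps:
f = -40107258 (f = (20235 - 24549)*(9429 + (15 - 1*147)) = -4314*(9429 + (15 - 147)) = -4314*(9429 - 132) = -4314*9297 = -40107258)
√(S + f) = √(-26430 - 40107258) = √(-40133688) = 2*I*√10033422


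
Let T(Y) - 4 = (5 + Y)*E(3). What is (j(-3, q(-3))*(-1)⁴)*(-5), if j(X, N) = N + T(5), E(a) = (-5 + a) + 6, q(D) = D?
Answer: -205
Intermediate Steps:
E(a) = 1 + a
T(Y) = 24 + 4*Y (T(Y) = 4 + (5 + Y)*(1 + 3) = 4 + (5 + Y)*4 = 4 + (20 + 4*Y) = 24 + 4*Y)
j(X, N) = 44 + N (j(X, N) = N + (24 + 4*5) = N + (24 + 20) = N + 44 = 44 + N)
(j(-3, q(-3))*(-1)⁴)*(-5) = ((44 - 3)*(-1)⁴)*(-5) = (41*1)*(-5) = 41*(-5) = -205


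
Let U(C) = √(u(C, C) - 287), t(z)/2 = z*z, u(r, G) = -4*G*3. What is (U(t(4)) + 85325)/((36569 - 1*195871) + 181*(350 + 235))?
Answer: -85325/53417 - I*√671/53417 ≈ -1.5973 - 0.00048493*I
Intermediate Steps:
u(r, G) = -12*G
t(z) = 2*z² (t(z) = 2*(z*z) = 2*z²)
U(C) = √(-287 - 12*C) (U(C) = √(-12*C - 287) = √(-287 - 12*C))
(U(t(4)) + 85325)/((36569 - 1*195871) + 181*(350 + 235)) = (√(-287 - 24*4²) + 85325)/((36569 - 1*195871) + 181*(350 + 235)) = (√(-287 - 24*16) + 85325)/((36569 - 195871) + 181*585) = (√(-287 - 12*32) + 85325)/(-159302 + 105885) = (√(-287 - 384) + 85325)/(-53417) = (√(-671) + 85325)*(-1/53417) = (I*√671 + 85325)*(-1/53417) = (85325 + I*√671)*(-1/53417) = -85325/53417 - I*√671/53417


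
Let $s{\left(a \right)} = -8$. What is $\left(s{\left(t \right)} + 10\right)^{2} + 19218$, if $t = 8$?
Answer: $19222$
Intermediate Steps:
$\left(s{\left(t \right)} + 10\right)^{2} + 19218 = \left(-8 + 10\right)^{2} + 19218 = 2^{2} + 19218 = 4 + 19218 = 19222$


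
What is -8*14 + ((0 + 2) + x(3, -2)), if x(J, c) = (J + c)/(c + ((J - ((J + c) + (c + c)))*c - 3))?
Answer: -1871/17 ≈ -110.06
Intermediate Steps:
x(J, c) = (J + c)/(-3 + c - 3*c**2) (x(J, c) = (J + c)/(c + ((J - ((J + c) + 2*c))*c - 3)) = (J + c)/(c + ((J - (J + 3*c))*c - 3)) = (J + c)/(c + ((J + (-J - 3*c))*c - 3)) = (J + c)/(c + ((-3*c)*c - 3)) = (J + c)/(c + (-3*c**2 - 3)) = (J + c)/(c + (-3 - 3*c**2)) = (J + c)/(-3 + c - 3*c**2))
-8*14 + ((0 + 2) + x(3, -2)) = -8*14 + ((0 + 2) + (-1*3 - 1*(-2))/(3 - 1*(-2) + 3*(-2)**2)) = -112 + (2 + (-3 + 2)/(3 + 2 + 3*4)) = -112 + (2 - 1/(3 + 2 + 12)) = -112 + (2 - 1/17) = -112 + 33/17 = -1871/17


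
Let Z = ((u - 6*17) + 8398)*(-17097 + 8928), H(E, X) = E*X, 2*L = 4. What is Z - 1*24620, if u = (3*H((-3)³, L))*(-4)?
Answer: -73088156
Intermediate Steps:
L = 2 (L = (½)*4 = 2)
u = 648 (u = (3*((-3)³*2))*(-4) = (3*(-27*2))*(-4) = (3*(-54))*(-4) = -162*(-4) = 648)
Z = -73063536 (Z = ((648 - 6*17) + 8398)*(-17097 + 8928) = ((648 - 102) + 8398)*(-8169) = (546 + 8398)*(-8169) = 8944*(-8169) = -73063536)
Z - 1*24620 = -73063536 - 1*24620 = -73063536 - 24620 = -73088156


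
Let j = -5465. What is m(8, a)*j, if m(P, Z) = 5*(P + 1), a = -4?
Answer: -245925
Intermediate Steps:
m(P, Z) = 5 + 5*P (m(P, Z) = 5*(1 + P) = 5 + 5*P)
m(8, a)*j = (5 + 5*8)*(-5465) = (5 + 40)*(-5465) = 45*(-5465) = -245925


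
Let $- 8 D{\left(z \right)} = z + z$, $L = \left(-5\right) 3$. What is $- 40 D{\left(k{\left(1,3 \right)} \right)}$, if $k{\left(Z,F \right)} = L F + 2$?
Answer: $-430$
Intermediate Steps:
$L = -15$
$k{\left(Z,F \right)} = 2 - 15 F$ ($k{\left(Z,F \right)} = - 15 F + 2 = 2 - 15 F$)
$D{\left(z \right)} = - \frac{z}{4}$ ($D{\left(z \right)} = - \frac{z + z}{8} = - \frac{2 z}{8} = - \frac{z}{4}$)
$- 40 D{\left(k{\left(1,3 \right)} \right)} = - 40 \left(- \frac{2 - 45}{4}\right) = - 40 \left(\left(- \frac{1}{4}\right) \left(-43\right)\right) = \left(-40\right) \frac{43}{4} = -430$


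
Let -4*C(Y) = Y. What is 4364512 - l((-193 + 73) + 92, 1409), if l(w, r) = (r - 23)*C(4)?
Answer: 4365898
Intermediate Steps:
C(Y) = -Y/4
l(w, r) = 23 - r (l(w, r) = (r - 23)*(-¼*4) = (-23 + r)*(-1) = 23 - r)
4364512 - l((-193 + 73) + 92, 1409) = 4364512 - (23 - 1*1409) = 4364512 - (23 - 1409) = 4364512 - 1*(-1386) = 4364512 + 1386 = 4365898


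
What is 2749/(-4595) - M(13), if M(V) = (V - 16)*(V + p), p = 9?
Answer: 300521/4595 ≈ 65.402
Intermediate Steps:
M(V) = (-16 + V)*(9 + V) (M(V) = (V - 16)*(V + 9) = (-16 + V)*(9 + V))
2749/(-4595) - M(13) = 2749/(-4595) - (-144 + 13**2 - 7*13) = 2749*(-1/4595) - (-144 + 169 - 91) = -2749/4595 - 1*(-66) = -2749/4595 + 66 = 300521/4595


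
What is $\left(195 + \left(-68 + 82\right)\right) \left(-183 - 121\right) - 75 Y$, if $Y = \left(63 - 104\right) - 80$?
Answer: $-54461$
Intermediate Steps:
$Y = -121$ ($Y = -41 - 80 = -121$)
$\left(195 + \left(-68 + 82\right)\right) \left(-183 - 121\right) - 75 Y = \left(195 + \left(-68 + 82\right)\right) \left(-183 - 121\right) - -9075 = \left(195 + 14\right) \left(-304\right) + 9075 = 209 \left(-304\right) + 9075 = -63536 + 9075 = -54461$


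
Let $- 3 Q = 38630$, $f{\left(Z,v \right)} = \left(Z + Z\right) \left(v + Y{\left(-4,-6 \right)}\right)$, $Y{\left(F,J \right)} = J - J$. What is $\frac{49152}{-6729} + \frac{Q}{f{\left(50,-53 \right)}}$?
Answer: $- \frac{17385851}{3566370} \approx -4.8749$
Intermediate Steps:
$Y{\left(F,J \right)} = 0$
$f{\left(Z,v \right)} = 2 Z v$ ($f{\left(Z,v \right)} = \left(Z + Z\right) \left(v + 0\right) = 2 Z v$)
$Q = - \frac{38630}{3}$ ($Q = \left(- \frac{1}{3}\right) 38630 = - \frac{38630}{3} \approx -12877.0$)
$\frac{49152}{-6729} + \frac{Q}{f{\left(50,-53 \right)}} = \frac{49152}{-6729} - \frac{38630}{3 \cdot 2 \cdot 50 \left(-53\right)} = 49152 \left(- \frac{1}{6729}\right) - \frac{38630}{3 \left(-5300\right)} = - \frac{16384}{2243} - - \frac{3863}{1590} = - \frac{16384}{2243} + \frac{3863}{1590} = - \frac{17385851}{3566370}$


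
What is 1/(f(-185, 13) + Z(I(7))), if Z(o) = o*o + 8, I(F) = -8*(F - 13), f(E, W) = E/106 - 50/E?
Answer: 3922/9061879 ≈ 0.00043280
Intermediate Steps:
f(E, W) = -50/E + E/106 (f(E, W) = E*(1/106) - 50/E = E/106 - 50/E = -50/E + E/106)
I(F) = 104 - 8*F (I(F) = -8*(-13 + F) = 104 - 8*F)
Z(o) = 8 + o**2 (Z(o) = o**2 + 8 = 8 + o**2)
1/(f(-185, 13) + Z(I(7))) = 1/((-50/(-185) + (1/106)*(-185)) + (8 + (104 - 8*7)**2)) = 1/((-50*(-1/185) - 185/106) + (8 + (104 - 56)**2)) = 1/((10/37 - 185/106) + (8 + 48**2)) = 1/(-5785/3922 + (8 + 2304)) = 1/(-5785/3922 + 2312) = 1/(9061879/3922) = 3922/9061879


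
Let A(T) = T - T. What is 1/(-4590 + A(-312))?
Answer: -1/4590 ≈ -0.00021786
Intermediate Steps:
A(T) = 0
1/(-4590 + A(-312)) = 1/(-4590 + 0) = 1/(-4590) = -1/4590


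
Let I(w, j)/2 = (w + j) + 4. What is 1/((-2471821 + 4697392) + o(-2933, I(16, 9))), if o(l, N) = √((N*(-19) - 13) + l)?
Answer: 2225571/4953166280089 - 4*I*√253/4953166280089 ≈ 4.4932e-7 - 1.2845e-11*I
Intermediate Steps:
I(w, j) = 8 + 2*j + 2*w (I(w, j) = 2*((w + j) + 4) = 2*((j + w) + 4) = 2*(4 + j + w) = 8 + 2*j + 2*w)
o(l, N) = √(-13 + l - 19*N) (o(l, N) = √((-19*N - 13) + l) = √((-13 - 19*N) + l) = √(-13 + l - 19*N))
1/((-2471821 + 4697392) + o(-2933, I(16, 9))) = 1/((-2471821 + 4697392) + √(-13 - 2933 - 19*(8 + 2*9 + 2*16))) = 1/(2225571 + √(-13 - 2933 - 19*(8 + 18 + 32))) = 1/(2225571 + √(-13 - 2933 - 19*58)) = 1/(2225571 + √(-13 - 2933 - 1102)) = 1/(2225571 + √(-4048)) = 1/(2225571 + 4*I*√253)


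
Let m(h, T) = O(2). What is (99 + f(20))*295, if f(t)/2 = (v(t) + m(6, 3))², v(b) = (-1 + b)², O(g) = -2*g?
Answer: 75224115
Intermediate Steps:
m(h, T) = -4 (m(h, T) = -2*2 = -4)
f(t) = 2*(-4 + (-1 + t)²)² (f(t) = 2*((-1 + t)² - 4)² = 2*(-4 + (-1 + t)²)²)
(99 + f(20))*295 = (99 + 2*(-4 + (-1 + 20)²)²)*295 = (99 + 2*(-4 + 19²)²)*295 = (99 + 2*(-4 + 361)²)*295 = (99 + 2*357²)*295 = (99 + 2*127449)*295 = (99 + 254898)*295 = 254997*295 = 75224115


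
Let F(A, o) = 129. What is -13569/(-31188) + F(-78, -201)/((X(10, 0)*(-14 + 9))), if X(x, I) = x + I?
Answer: -557467/259900 ≈ -2.1449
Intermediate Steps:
X(x, I) = I + x
-13569/(-31188) + F(-78, -201)/((X(10, 0)*(-14 + 9))) = -13569/(-31188) + 129/(((0 + 10)*(-14 + 9))) = -13569*(-1/31188) + 129/((10*(-5))) = 4523/10396 + 129/(-50) = 4523/10396 + 129*(-1/50) = 4523/10396 - 129/50 = -557467/259900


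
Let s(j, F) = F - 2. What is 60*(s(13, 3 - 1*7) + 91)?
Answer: 5100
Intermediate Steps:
s(j, F) = -2 + F
60*(s(13, 3 - 1*7) + 91) = 60*((-2 + (3 - 1*7)) + 91) = 60*((-2 + (3 - 7)) + 91) = 60*((-2 - 4) + 91) = 60*(-6 + 91) = 60*85 = 5100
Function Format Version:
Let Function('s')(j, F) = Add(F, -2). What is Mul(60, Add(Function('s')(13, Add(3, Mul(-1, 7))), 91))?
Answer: 5100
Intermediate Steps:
Function('s')(j, F) = Add(-2, F)
Mul(60, Add(Function('s')(13, Add(3, Mul(-1, 7))), 91)) = Mul(60, Add(Add(-2, Add(3, Mul(-1, 7))), 91)) = Mul(60, Add(Add(-2, Add(3, -7)), 91)) = Mul(60, Add(Add(-2, -4), 91)) = Mul(60, Add(-6, 91)) = Mul(60, 85) = 5100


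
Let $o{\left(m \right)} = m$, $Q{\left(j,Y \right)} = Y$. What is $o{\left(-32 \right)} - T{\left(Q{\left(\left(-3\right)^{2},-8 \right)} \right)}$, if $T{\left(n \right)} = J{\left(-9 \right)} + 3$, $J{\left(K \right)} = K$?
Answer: $-26$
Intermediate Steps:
$T{\left(n \right)} = -6$ ($T{\left(n \right)} = -9 + 3 = -6$)
$o{\left(-32 \right)} - T{\left(Q{\left(\left(-3\right)^{2},-8 \right)} \right)} = -32 - -6 = -32 + 6 = -26$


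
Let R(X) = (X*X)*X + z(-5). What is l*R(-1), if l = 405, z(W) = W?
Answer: -2430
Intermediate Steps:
R(X) = -5 + X**3 (R(X) = (X*X)*X - 5 = X**2*X - 5 = X**3 - 5 = -5 + X**3)
l*R(-1) = 405*(-5 + (-1)**3) = 405*(-5 - 1) = 405*(-6) = -2430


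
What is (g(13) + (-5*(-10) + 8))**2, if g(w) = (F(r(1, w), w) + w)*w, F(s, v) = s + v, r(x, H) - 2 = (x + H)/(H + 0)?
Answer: 190096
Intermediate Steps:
r(x, H) = 2 + (H + x)/H (r(x, H) = 2 + (x + H)/(H + 0) = 2 + (H + x)/H)
g(w) = w*(3 + 1/w + 2*w) (g(w) = (((3 + 1/w) + w) + w)*w = ((3 + w + 1/w) + w)*w = (3 + 1/w + 2*w)*w = w*(3 + 1/w + 2*w))
(g(13) + (-5*(-10) + 8))**2 = ((1 + 13*(3 + 2*13)) + (-5*(-10) + 8))**2 = ((1 + 13*(3 + 26)) + (50 + 8))**2 = ((1 + 13*29) + 58)**2 = ((1 + 377) + 58)**2 = (378 + 58)**2 = 436**2 = 190096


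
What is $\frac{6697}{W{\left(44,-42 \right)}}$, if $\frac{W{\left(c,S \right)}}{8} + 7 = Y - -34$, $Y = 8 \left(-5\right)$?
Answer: $- \frac{6697}{104} \approx -64.394$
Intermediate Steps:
$Y = -40$
$W{\left(c,S \right)} = -104$ ($W{\left(c,S \right)} = -56 + 8 \left(-40 - -34\right) = -56 + 8 \left(-40 + 34\right) = -56 + 8 \left(-6\right) = -56 - 48 = -104$)
$\frac{6697}{W{\left(44,-42 \right)}} = \frac{6697}{-104} = 6697 \left(- \frac{1}{104}\right) = - \frac{6697}{104}$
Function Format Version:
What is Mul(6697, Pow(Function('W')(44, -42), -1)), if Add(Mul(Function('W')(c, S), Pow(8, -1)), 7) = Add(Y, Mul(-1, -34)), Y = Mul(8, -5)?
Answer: Rational(-6697, 104) ≈ -64.394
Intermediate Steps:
Y = -40
Function('W')(c, S) = -104 (Function('W')(c, S) = Add(-56, Mul(8, Add(-40, Mul(-1, -34)))) = Add(-56, Mul(8, Add(-40, 34))) = Add(-56, Mul(8, -6)) = Add(-56, -48) = -104)
Mul(6697, Pow(Function('W')(44, -42), -1)) = Mul(6697, Pow(-104, -1)) = Mul(6697, Rational(-1, 104)) = Rational(-6697, 104)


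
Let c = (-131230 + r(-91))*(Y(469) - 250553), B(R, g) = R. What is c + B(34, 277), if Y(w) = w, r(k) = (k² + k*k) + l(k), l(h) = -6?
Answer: 28678132650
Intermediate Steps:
r(k) = -6 + 2*k² (r(k) = (k² + k*k) - 6 = (k² + k²) - 6 = 2*k² - 6 = -6 + 2*k²)
c = 28678132616 (c = (-131230 + (-6 + 2*(-91)²))*(469 - 250553) = (-131230 + (-6 + 2*8281))*(-250084) = (-131230 + (-6 + 16562))*(-250084) = (-131230 + 16556)*(-250084) = -114674*(-250084) = 28678132616)
c + B(34, 277) = 28678132616 + 34 = 28678132650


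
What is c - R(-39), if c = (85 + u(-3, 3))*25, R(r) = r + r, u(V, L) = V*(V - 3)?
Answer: 2653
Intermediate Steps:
u(V, L) = V*(-3 + V)
R(r) = 2*r
c = 2575 (c = (85 - 3*(-3 - 3))*25 = (85 - 3*(-6))*25 = (85 + 18)*25 = 103*25 = 2575)
c - R(-39) = 2575 - 2*(-39) = 2575 - 1*(-78) = 2575 + 78 = 2653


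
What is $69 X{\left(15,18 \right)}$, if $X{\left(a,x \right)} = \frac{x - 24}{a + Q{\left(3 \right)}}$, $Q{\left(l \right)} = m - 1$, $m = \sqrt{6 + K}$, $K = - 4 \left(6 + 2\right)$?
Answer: $- \frac{966}{37} + \frac{69 i \sqrt{26}}{37} \approx -26.108 + 9.509 i$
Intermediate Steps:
$K = -32$ ($K = \left(-4\right) 8 = -32$)
$m = i \sqrt{26}$ ($m = \sqrt{6 - 32} = \sqrt{-26} = i \sqrt{26} \approx 5.099 i$)
$Q{\left(l \right)} = -1 + i \sqrt{26}$ ($Q{\left(l \right)} = i \sqrt{26} - 1 = -1 + i \sqrt{26}$)
$X{\left(a,x \right)} = \frac{-24 + x}{-1 + a + i \sqrt{26}}$ ($X{\left(a,x \right)} = \frac{x - 24}{a - \left(1 - i \sqrt{26}\right)} = \frac{-24 + x}{-1 + a + i \sqrt{26}}$)
$69 X{\left(15,18 \right)} = 69 \frac{-24 + 18}{-1 + 15 + i \sqrt{26}} = 69 \frac{1}{14 + i \sqrt{26}} \left(-6\right) = 69 \left(- \frac{6}{14 + i \sqrt{26}}\right) = - \frac{414}{14 + i \sqrt{26}}$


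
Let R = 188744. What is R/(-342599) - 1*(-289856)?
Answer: 99304187000/342599 ≈ 2.8986e+5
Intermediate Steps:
R/(-342599) - 1*(-289856) = 188744/(-342599) - 1*(-289856) = 188744*(-1/342599) + 289856 = -188744/342599 + 289856 = 99304187000/342599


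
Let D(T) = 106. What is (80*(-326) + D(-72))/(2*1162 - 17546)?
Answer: 4329/2537 ≈ 1.7063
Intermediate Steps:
(80*(-326) + D(-72))/(2*1162 - 17546) = (80*(-326) + 106)/(2*1162 - 17546) = (-26080 + 106)/(2324 - 17546) = -25974/(-15222) = -25974*(-1/15222) = 4329/2537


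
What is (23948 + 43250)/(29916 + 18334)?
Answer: 33599/24125 ≈ 1.3927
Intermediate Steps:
(23948 + 43250)/(29916 + 18334) = 67198/48250 = 67198*(1/48250) = 33599/24125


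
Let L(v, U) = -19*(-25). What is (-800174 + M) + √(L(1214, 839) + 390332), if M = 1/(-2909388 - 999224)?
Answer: -3127569698489/3908612 + 3*√43423 ≈ -7.9955e+5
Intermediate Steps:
L(v, U) = 475
M = -1/3908612 (M = 1/(-3908612) = -1/3908612 ≈ -2.5585e-7)
(-800174 + M) + √(L(1214, 839) + 390332) = (-800174 - 1/3908612) + √(475 + 390332) = -3127569698489/3908612 + √390807 = -3127569698489/3908612 + 3*√43423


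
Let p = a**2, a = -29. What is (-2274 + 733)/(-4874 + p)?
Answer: 1541/4033 ≈ 0.38210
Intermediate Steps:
p = 841 (p = (-29)**2 = 841)
(-2274 + 733)/(-4874 + p) = (-2274 + 733)/(-4874 + 841) = -1541/(-4033) = -1541*(-1/4033) = 1541/4033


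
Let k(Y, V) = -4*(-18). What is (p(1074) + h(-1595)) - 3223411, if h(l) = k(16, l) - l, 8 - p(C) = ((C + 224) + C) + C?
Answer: -3225182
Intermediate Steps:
k(Y, V) = 72
p(C) = -216 - 3*C (p(C) = 8 - (((C + 224) + C) + C) = 8 - (((224 + C) + C) + C) = 8 - ((224 + 2*C) + C) = 8 - (224 + 3*C) = 8 + (-224 - 3*C) = -216 - 3*C)
h(l) = 72 - l
(p(1074) + h(-1595)) - 3223411 = ((-216 - 3*1074) + (72 - 1*(-1595))) - 3223411 = ((-216 - 3222) + (72 + 1595)) - 3223411 = (-3438 + 1667) - 3223411 = -1771 - 3223411 = -3225182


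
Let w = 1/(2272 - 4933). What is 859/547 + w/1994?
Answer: 4557882659/2902400598 ≈ 1.5704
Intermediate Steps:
w = -1/2661 (w = 1/(-2661) = -1/2661 ≈ -0.00037580)
859/547 + w/1994 = 859/547 - 1/2661/1994 = 859*(1/547) - 1/2661*1/1994 = 859/547 - 1/5306034 = 4557882659/2902400598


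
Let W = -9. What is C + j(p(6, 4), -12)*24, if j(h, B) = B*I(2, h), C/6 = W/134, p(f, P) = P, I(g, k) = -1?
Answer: 19269/67 ≈ 287.60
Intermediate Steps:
C = -27/67 (C = 6*(-9/134) = -27/67 ≈ -0.40299)
j(h, B) = -B (j(h, B) = B*(-1) = -B)
C + j(p(6, 4), -12)*24 = -27/67 - 1*(-12)*24 = -27/67 + 12*24 = -27/67 + 288 = 19269/67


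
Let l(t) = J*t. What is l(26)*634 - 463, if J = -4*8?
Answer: -527951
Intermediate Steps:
J = -32
l(t) = -32*t
l(26)*634 - 463 = -32*26*634 - 463 = -832*634 - 463 = -527488 - 463 = -527951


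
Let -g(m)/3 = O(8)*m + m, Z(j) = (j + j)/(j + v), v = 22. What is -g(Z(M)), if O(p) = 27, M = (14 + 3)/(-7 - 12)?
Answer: -2856/401 ≈ -7.1222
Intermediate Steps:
M = -17/19 (M = 17/(-19) = 17*(-1/19) = -17/19 ≈ -0.89474)
Z(j) = 2*j/(22 + j) (Z(j) = (j + j)/(j + 22) = (2*j)/(22 + j) = 2*j/(22 + j))
g(m) = -84*m (g(m) = -3*(27*m + m) = -84*m)
-g(Z(M)) = -(-84)*2*(-17/19)/(22 - 17/19) = -(-84)*2*(-17/19)/(401/19) = -(-84)*2*(-17/19)*(19/401) = -(-84)*(-34)/401 = -1*2856/401 = -2856/401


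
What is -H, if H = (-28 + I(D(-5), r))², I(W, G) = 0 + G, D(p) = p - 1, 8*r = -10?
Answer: -13689/16 ≈ -855.56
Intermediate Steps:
r = -5/4 (r = (⅛)*(-10) = -5/4 ≈ -1.2500)
D(p) = -1 + p
I(W, G) = G
H = 13689/16 (H = (-28 - 5/4)² = (-117/4)² = 13689/16 ≈ 855.56)
-H = -1*13689/16 = -13689/16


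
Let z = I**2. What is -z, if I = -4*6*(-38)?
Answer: -831744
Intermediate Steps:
I = 912 (I = -24*(-38) = 912)
z = 831744 (z = 912**2 = 831744)
-z = -1*831744 = -831744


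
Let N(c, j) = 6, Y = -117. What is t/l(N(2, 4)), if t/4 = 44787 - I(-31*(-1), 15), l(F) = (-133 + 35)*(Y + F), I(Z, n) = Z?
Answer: 89512/5439 ≈ 16.457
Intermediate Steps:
l(F) = 11466 - 98*F (l(F) = (-133 + 35)*(-117 + F) = -98*(-117 + F) = 11466 - 98*F)
t = 179024 (t = 4*(44787 - (-31)*(-1)) = 4*(44787 - 1*31) = 4*(44787 - 31) = 4*44756 = 179024)
t/l(N(2, 4)) = 179024/(11466 - 98*6) = 179024/(11466 - 588) = 179024/10878 = 179024*(1/10878) = 89512/5439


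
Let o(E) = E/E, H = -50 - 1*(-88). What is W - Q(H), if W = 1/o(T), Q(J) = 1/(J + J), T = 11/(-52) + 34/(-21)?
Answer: 75/76 ≈ 0.98684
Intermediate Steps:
H = 38 (H = -50 + 88 = 38)
T = -1999/1092 (T = 11*(-1/52) + 34*(-1/21) = -11/52 - 34/21 = -1999/1092 ≈ -1.8306)
Q(J) = 1/(2*J)
o(E) = 1
W = 1 (W = 1/1 = 1)
W - Q(H) = 1 - 1/(2*38) = 1 - 1*1/76 = 1 - 1/76 = 75/76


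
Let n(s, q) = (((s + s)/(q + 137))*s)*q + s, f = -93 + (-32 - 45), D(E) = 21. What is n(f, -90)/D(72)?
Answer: -5209990/987 ≈ -5278.6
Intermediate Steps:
f = -170 (f = -93 - 77 = -170)
n(s, q) = s + 2*q*s²/(137 + q) (n(s, q) = (((2*s)/(137 + q))*s)*q + s = ((2*s/(137 + q))*s)*q + s = (2*s²/(137 + q))*q + s = 2*q*s²/(137 + q) + s = s + 2*q*s²/(137 + q))
n(f, -90)/D(72) = -170*(137 - 90 + 2*(-90)*(-170))/(137 - 90)/21 = -170*(137 - 90 + 30600)/47*(1/21) = -170*1/47*30647*(1/21) = -5209990/47*1/21 = -5209990/987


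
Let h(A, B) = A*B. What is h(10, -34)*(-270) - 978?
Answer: 90822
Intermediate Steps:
h(10, -34)*(-270) - 978 = (10*(-34))*(-270) - 978 = -340*(-270) - 978 = 91800 - 978 = 90822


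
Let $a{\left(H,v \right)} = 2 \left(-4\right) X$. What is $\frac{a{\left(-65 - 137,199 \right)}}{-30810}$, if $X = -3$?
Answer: $- \frac{4}{5135} \approx -0.00077897$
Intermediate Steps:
$a{\left(H,v \right)} = 24$ ($a{\left(H,v \right)} = 2 \left(-4\right) \left(-3\right) = \left(-8\right) \left(-3\right) = 24$)
$\frac{a{\left(-65 - 137,199 \right)}}{-30810} = \frac{24}{-30810} = 24 \left(- \frac{1}{30810}\right) = - \frac{4}{5135}$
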